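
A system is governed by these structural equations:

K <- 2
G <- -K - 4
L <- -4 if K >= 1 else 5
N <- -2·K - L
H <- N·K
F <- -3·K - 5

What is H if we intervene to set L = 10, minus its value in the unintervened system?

do(L=10) replaces the equation L <- -4 if K >= 1 else 5 with the constant L = 10.
N = -2·K - L  [with K=2, L=10]  = -14
H = N·K  [with N=-14, K=2]  = -28
Without intervention: L = -4 if K >= 1 else 5  [with K=2]  = -4; N = -2·K - L  [with K=2, L=-4]  = 0; H = N·K  [with N=0, K=2]  = 0.
Change = -28 − 0 = -28.

-28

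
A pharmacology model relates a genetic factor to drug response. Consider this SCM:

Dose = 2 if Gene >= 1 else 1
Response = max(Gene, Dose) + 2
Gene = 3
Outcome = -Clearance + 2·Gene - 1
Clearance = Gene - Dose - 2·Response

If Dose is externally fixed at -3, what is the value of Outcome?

do(Dose=-3) replaces the equation Dose = 2 if Gene >= 1 else 1 with the constant Dose = -3.
Response = max(Gene, Dose) + 2  [with Gene=3, Dose=-3]  = 5
Clearance = Gene - Dose - 2·Response  [with Gene=3, Dose=-3, Response=5]  = -4
Outcome = -Clearance + 2·Gene - 1  [with Clearance=-4, Gene=3]  = 9

9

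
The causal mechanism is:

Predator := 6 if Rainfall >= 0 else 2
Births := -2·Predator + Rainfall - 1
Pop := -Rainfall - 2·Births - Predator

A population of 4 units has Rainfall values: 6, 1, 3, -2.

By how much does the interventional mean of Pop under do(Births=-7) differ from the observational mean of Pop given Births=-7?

-1

Under do(Births=-7), Births's equation is replaced by Births=-7 for every unit. Per-unit Pop: 2, 7, 5, 14. Mean = 7.
E[Pop|Births=-7] averages over only the 2 units with Births=-7 (Rainfall = 6, -2): Pop = 2, 14, mean 8.
Difference = 7 − 8 = -1.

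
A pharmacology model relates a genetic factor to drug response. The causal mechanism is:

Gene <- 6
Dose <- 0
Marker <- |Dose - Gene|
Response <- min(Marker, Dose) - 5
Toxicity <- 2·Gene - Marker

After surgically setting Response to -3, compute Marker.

6

Under do(Response=-3), the mechanism Response <- min(Marker, Dose) - 5 is discarded; Response is fixed at -3.
Since Marker is not a descendant of the intervened variable, it is unaffected.
Marker = |Dose - Gene|  [with Dose=0, Gene=6]  = 6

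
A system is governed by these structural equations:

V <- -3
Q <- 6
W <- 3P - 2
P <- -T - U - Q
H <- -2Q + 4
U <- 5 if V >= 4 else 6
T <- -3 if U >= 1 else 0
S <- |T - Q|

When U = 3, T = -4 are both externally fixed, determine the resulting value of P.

-5

Setting U = 3, T = -4 by intervention discards those variables' equations.
P = -T - U - Q  [with T=-4, U=3, Q=6]  = -5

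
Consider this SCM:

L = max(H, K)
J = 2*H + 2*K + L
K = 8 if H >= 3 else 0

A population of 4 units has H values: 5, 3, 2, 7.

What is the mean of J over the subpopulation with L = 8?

Observing L=8 restricts to units where L's equation naturally yields 8: H ∈ {5, 3, 7}. In that subpopulation J = 34, 30, 38, mean 34.

34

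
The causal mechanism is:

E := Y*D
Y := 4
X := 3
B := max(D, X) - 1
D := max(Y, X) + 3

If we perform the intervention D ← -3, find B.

The intervention breaks the incoming arrows to D: D := max(Y, X) + 3 no longer applies, and D = -3.
B = max(D, X) - 1  [with D=-3, X=3]  = 2

2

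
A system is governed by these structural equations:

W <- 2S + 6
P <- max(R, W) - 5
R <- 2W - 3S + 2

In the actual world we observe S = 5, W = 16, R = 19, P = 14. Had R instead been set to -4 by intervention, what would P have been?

11

The intervention breaks the incoming arrows to R: R <- 2W - 3S + 2 no longer applies, and R = -4.
W = 2S + 6  [with S=5]  = 16
P = max(R, W) - 5  [with R=-4, W=16]  = 11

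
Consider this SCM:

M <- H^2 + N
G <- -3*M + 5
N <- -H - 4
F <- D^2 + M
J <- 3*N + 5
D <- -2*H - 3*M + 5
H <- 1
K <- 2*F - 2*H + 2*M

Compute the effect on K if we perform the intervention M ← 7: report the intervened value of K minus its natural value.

242

The intervention breaks the incoming arrows to M: M <- H^2 + N no longer applies, and M = 7.
D = -2*H - 3*M + 5  [with H=1, M=7]  = -18
F = D^2 + M  [with D=-18, M=7]  = 331
K = 2*F - 2*H + 2*M  [with F=331, H=1, M=7]  = 674
Without intervention: N = -H - 4  [with H=1]  = -5; M = H^2 + N  [with H=1, N=-5]  = -4; D = -2*H - 3*M + 5  [with H=1, M=-4]  = 15; F = D^2 + M  [with D=15, M=-4]  = 221; K = 2*F - 2*H + 2*M  [with F=221, H=1, M=-4]  = 432.
Change = 674 − 432 = 242.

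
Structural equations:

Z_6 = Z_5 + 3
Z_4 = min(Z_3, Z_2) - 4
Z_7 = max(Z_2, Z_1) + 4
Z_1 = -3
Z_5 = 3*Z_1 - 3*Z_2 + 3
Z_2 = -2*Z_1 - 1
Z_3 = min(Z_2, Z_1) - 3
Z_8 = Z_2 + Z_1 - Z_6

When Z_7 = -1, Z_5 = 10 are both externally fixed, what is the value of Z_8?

-11

Under do(Z_7 = -1, Z_5 = 10), each intervened variable's structural equation is replaced by its fixed value.
Z_2 = -2*Z_1 - 1  [with Z_1=-3]  = 5
Z_6 = Z_5 + 3  [with Z_5=10]  = 13
Z_8 = Z_2 + Z_1 - Z_6  [with Z_2=5, Z_1=-3, Z_6=13]  = -11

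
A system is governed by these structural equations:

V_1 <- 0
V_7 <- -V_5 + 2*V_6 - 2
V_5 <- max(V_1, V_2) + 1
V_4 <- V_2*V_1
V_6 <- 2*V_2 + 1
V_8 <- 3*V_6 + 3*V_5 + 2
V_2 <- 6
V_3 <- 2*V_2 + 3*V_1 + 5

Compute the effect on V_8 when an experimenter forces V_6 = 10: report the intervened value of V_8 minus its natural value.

Intervening sets V_6 = 10 and removes its equation (V_6 <- 2*V_2 + 1).
V_5 = max(V_1, V_2) + 1  [with V_1=0, V_2=6]  = 7
V_8 = 3*V_6 + 3*V_5 + 2  [with V_6=10, V_5=7]  = 53
Without intervention: V_5 = max(V_1, V_2) + 1  [with V_1=0, V_2=6]  = 7; V_6 = 2*V_2 + 1  [with V_2=6]  = 13; V_8 = 3*V_6 + 3*V_5 + 2  [with V_6=13, V_5=7]  = 62.
Change = 53 − 62 = -9.

-9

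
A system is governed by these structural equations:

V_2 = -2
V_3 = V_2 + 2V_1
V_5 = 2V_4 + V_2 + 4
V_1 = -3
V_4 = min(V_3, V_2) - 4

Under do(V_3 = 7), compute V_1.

Under do(V_3=7), the mechanism V_3 = V_2 + 2V_1 is discarded; V_3 is fixed at 7.
V_1 is not downstream of the intervention, so its value is determined by the original equations.

-3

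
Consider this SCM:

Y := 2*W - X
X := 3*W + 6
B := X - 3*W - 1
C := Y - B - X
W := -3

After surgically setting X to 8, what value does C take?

do(X=8) replaces the equation X := 3*W + 6 with the constant X = 8.
B = X - 3*W - 1  [with X=8, W=-3]  = 16
Y = 2*W - X  [with W=-3, X=8]  = -14
C = Y - B - X  [with Y=-14, B=16, X=8]  = -38

-38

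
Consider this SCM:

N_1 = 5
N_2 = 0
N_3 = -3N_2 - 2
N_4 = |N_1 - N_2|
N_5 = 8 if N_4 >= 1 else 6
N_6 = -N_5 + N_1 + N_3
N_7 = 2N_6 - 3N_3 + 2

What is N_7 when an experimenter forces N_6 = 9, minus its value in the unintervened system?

28

Intervening sets N_6 = 9 and removes its equation (N_6 = -N_5 + N_1 + N_3).
N_3 = -3N_2 - 2  [with N_2=0]  = -2
N_7 = 2N_6 - 3N_3 + 2  [with N_6=9, N_3=-2]  = 26
Without intervention: N_3 = -3N_2 - 2  [with N_2=0]  = -2; N_4 = |N_1 - N_2|  [with N_1=5, N_2=0]  = 5; N_5 = 8 if N_4 >= 1 else 6  [with N_4=5]  = 8; N_6 = -N_5 + N_1 + N_3  [with N_5=8, N_1=5, N_3=-2]  = -5; N_7 = 2N_6 - 3N_3 + 2  [with N_6=-5, N_3=-2]  = -2.
Change = 26 − (-2) = 28.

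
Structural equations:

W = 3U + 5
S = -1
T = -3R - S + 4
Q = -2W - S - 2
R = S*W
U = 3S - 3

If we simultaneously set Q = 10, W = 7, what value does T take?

26

The joint intervention fixes Q = 10, W = 7, removing each variable's own equation.
R = S*W  [with S=-1, W=7]  = -7
T = -3R - S + 4  [with R=-7, S=-1]  = 26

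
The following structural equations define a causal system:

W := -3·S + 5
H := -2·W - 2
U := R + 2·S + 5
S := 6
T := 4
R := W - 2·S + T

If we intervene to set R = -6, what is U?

11

Under do(R=-6), the mechanism R := W - 2·S + T is discarded; R is fixed at -6.
U = R + 2·S + 5  [with R=-6, S=6]  = 11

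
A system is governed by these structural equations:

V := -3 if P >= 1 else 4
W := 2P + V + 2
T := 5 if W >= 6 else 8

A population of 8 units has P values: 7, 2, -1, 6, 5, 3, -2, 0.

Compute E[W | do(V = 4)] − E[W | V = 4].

7

Under do(V=4), V's equation is replaced by V=4 for every unit. Per-unit W: 20, 10, 4, 18, 16, 12, 2, 6. Mean = 11.
Conditioning on V=4 selects the 3 unit(s) with P ∈ {-1, -2, 0}. Their W values: 4, 2, 6. Mean = 4.
Difference = 11 − 4 = 7.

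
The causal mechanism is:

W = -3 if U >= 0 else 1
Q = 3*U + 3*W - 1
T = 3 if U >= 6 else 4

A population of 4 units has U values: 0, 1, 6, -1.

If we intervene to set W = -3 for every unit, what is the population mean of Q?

Every unit gets W=-3 under the intervention. Q values become -10, -7, 8, -13; E[Q|do(W=-3)] = -5.5.

-5.5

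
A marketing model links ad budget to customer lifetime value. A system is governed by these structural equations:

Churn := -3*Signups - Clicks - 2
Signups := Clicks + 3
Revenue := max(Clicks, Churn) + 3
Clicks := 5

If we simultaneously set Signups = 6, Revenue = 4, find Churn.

-25

The joint intervention fixes Signups = 6, Revenue = 4, removing each variable's own equation.
Churn = -3*Signups - Clicks - 2  [with Signups=6, Clicks=5]  = -25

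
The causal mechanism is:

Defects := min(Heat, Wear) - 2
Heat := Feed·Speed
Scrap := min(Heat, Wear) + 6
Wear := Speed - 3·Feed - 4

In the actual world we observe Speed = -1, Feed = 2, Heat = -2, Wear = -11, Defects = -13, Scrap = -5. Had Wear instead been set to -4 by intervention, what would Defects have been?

Intervening sets Wear = -4 and removes its equation (Wear := Speed - 3·Feed - 4).
Heat = Feed·Speed  [with Feed=2, Speed=-1]  = -2
Defects = min(Heat, Wear) - 2  [with Heat=-2, Wear=-4]  = -6

-6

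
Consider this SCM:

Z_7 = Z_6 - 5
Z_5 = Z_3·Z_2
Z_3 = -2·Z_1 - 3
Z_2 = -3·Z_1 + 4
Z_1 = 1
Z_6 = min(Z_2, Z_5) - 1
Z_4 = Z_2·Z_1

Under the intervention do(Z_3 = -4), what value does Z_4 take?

1

The intervention breaks the incoming arrows to Z_3: Z_3 = -2·Z_1 - 3 no longer applies, and Z_3 = -4.
Z_4 is not downstream of the intervention, so its value is determined by the original equations.
Z_2 = -3·Z_1 + 4  [with Z_1=1]  = 1
Z_4 = Z_2·Z_1  [with Z_2=1, Z_1=1]  = 1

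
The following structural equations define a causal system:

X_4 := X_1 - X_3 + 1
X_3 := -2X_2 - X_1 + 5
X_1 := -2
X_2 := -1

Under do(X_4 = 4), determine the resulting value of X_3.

Under do(X_4=4), the mechanism X_4 := X_1 - X_3 + 1 is discarded; X_4 is fixed at 4.
Since X_3 is not a descendant of the intervened variable, it is unaffected.
X_3 = -2X_2 - X_1 + 5  [with X_2=-1, X_1=-2]  = 9

9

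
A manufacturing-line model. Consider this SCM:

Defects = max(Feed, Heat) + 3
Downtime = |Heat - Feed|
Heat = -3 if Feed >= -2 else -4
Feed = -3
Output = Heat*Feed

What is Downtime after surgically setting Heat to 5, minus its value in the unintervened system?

7

do(Heat=5) replaces the equation Heat = -3 if Feed >= -2 else -4 with the constant Heat = 5.
Downtime = |Heat - Feed|  [with Heat=5, Feed=-3]  = 8
Without intervention: Heat = -3 if Feed >= -2 else -4  [with Feed=-3]  = -4; Downtime = |Heat - Feed|  [with Heat=-4, Feed=-3]  = 1.
Change = 8 − 1 = 7.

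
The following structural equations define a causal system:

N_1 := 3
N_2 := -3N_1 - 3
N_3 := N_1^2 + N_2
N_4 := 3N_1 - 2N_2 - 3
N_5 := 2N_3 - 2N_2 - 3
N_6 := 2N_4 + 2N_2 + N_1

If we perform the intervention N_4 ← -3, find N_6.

Under do(N_4=-3), the mechanism N_4 := 3N_1 - 2N_2 - 3 is discarded; N_4 is fixed at -3.
N_2 = -3N_1 - 3  [with N_1=3]  = -12
N_6 = 2N_4 + 2N_2 + N_1  [with N_4=-3, N_2=-12, N_1=3]  = -27

-27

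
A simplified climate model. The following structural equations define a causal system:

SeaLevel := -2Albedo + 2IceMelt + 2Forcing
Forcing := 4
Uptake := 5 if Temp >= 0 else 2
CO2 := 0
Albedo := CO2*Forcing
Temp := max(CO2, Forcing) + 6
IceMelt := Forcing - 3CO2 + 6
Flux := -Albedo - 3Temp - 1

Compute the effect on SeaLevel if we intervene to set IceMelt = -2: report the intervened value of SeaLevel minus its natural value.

-24

Under do(IceMelt=-2), the mechanism IceMelt := Forcing - 3CO2 + 6 is discarded; IceMelt is fixed at -2.
Albedo = CO2*Forcing  [with CO2=0, Forcing=4]  = 0
SeaLevel = -2Albedo + 2IceMelt + 2Forcing  [with Albedo=0, IceMelt=-2, Forcing=4]  = 4
Without intervention: IceMelt = Forcing - 3CO2 + 6  [with Forcing=4, CO2=0]  = 10; Albedo = CO2*Forcing  [with CO2=0, Forcing=4]  = 0; SeaLevel = -2Albedo + 2IceMelt + 2Forcing  [with Albedo=0, IceMelt=10, Forcing=4]  = 28.
Change = 4 − 28 = -24.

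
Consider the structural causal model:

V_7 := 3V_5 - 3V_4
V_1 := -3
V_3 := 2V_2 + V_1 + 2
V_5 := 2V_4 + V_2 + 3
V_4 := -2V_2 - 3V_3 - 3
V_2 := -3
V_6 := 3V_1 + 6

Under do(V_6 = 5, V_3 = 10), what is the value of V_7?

Under do(V_6 = 5, V_3 = 10), each intervened variable's structural equation is replaced by its fixed value.
V_4 = -2V_2 - 3V_3 - 3  [with V_2=-3, V_3=10]  = -27
V_5 = 2V_4 + V_2 + 3  [with V_4=-27, V_2=-3]  = -54
V_7 = 3V_5 - 3V_4  [with V_5=-54, V_4=-27]  = -81

-81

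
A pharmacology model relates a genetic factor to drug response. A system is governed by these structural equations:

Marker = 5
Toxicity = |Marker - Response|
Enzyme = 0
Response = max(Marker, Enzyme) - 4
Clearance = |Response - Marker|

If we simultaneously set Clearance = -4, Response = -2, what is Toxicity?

7

Under do(Clearance = -4, Response = -2), each intervened variable's structural equation is replaced by its fixed value.
Toxicity = |Marker - Response|  [with Marker=5, Response=-2]  = 7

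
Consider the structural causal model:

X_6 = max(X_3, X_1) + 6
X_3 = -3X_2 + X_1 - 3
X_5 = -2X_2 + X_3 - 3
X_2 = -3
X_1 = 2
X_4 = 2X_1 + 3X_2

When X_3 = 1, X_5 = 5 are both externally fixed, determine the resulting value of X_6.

Setting X_3 = 1, X_5 = 5 by intervention discards those variables' equations.
X_6 = max(X_3, X_1) + 6  [with X_3=1, X_1=2]  = 8

8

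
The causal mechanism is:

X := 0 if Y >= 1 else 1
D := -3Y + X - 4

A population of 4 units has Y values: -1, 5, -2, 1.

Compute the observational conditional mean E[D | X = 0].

-13

E[D|X=0] averages over only the 2 units with X=0 (Y = 5, 1): D = -19, -7, mean -13.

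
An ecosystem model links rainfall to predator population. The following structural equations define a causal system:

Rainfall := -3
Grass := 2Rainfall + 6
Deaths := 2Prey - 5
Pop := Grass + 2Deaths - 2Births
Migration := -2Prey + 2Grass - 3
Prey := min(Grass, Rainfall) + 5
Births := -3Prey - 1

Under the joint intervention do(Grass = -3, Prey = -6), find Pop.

-71

Under do(Grass = -3, Prey = -6), each intervened variable's structural equation is replaced by its fixed value.
Births = -3Prey - 1  [with Prey=-6]  = 17
Deaths = 2Prey - 5  [with Prey=-6]  = -17
Pop = Grass + 2Deaths - 2Births  [with Grass=-3, Deaths=-17, Births=17]  = -71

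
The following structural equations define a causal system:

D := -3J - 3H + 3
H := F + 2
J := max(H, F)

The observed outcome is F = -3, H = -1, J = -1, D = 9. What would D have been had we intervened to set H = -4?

24

Under do(H=-4), the mechanism H := F + 2 is discarded; H is fixed at -4.
J = max(H, F)  [with H=-4, F=-3]  = -3
D = -3J - 3H + 3  [with J=-3, H=-4]  = 24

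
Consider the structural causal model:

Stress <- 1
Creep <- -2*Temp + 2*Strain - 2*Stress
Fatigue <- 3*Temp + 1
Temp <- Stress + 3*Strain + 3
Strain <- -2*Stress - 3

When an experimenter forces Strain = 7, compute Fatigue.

do(Strain=7) replaces the equation Strain <- -2*Stress - 3 with the constant Strain = 7.
Temp = Stress + 3*Strain + 3  [with Stress=1, Strain=7]  = 25
Fatigue = 3*Temp + 1  [with Temp=25]  = 76

76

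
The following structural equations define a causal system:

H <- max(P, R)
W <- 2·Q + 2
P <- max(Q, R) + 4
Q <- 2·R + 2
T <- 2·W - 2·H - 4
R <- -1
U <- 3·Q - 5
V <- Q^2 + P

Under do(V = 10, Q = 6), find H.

10

Setting V = 10, Q = 6 by intervention discards those variables' equations.
P = max(Q, R) + 4  [with Q=6, R=-1]  = 10
H = max(P, R)  [with P=10, R=-1]  = 10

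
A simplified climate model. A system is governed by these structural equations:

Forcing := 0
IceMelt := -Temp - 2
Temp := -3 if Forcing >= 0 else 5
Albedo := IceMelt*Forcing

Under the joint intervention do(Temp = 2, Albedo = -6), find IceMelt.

-4

The joint intervention fixes Temp = 2, Albedo = -6, removing each variable's own equation.
IceMelt = -Temp - 2  [with Temp=2]  = -4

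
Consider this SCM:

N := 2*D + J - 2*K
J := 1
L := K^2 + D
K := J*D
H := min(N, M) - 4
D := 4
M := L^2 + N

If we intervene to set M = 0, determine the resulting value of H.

Intervening sets M = 0 and removes its equation (M := L^2 + N).
K = J*D  [with J=1, D=4]  = 4
N = 2*D + J - 2*K  [with D=4, J=1, K=4]  = 1
H = min(N, M) - 4  [with N=1, M=0]  = -4

-4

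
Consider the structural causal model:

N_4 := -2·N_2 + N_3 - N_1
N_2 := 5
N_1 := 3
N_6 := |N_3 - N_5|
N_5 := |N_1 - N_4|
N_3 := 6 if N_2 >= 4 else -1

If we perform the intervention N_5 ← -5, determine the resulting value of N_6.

11

The intervention breaks the incoming arrows to N_5: N_5 := |N_1 - N_4| no longer applies, and N_5 = -5.
N_3 = 6 if N_2 >= 4 else -1  [with N_2=5]  = 6
N_6 = |N_3 - N_5|  [with N_3=6, N_5=-5]  = 11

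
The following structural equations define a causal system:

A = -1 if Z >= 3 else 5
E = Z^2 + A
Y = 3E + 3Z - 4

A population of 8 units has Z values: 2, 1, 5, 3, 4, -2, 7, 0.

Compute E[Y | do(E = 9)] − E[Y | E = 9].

Under do(E=9), E's equation is replaced by E=9 for every unit. Per-unit Y: 29, 26, 38, 32, 35, 17, 44, 23. Mean = 30.5.
E[Y|E=9] averages over only the 2 units with E=9 (Z = 2, -2): Y = 29, 17, mean 23.
Difference = 30.5 − 23 = 7.5.

7.5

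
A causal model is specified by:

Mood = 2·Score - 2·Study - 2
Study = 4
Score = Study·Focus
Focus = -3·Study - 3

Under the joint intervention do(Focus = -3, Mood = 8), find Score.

The joint intervention fixes Focus = -3, Mood = 8, removing each variable's own equation.
Score = Study·Focus  [with Study=4, Focus=-3]  = -12

-12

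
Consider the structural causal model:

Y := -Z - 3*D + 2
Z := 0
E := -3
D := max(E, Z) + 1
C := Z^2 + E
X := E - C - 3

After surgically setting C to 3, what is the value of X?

-9

do(C=3) replaces the equation C := Z^2 + E with the constant C = 3.
X = E - C - 3  [with E=-3, C=3]  = -9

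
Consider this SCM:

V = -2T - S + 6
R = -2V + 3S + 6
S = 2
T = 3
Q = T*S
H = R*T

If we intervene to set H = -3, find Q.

6

do(H=-3) replaces the equation H = R*T with the constant H = -3.
Q is not downstream of the intervention, so its value is determined by the original equations.
Q = T*S  [with T=3, S=2]  = 6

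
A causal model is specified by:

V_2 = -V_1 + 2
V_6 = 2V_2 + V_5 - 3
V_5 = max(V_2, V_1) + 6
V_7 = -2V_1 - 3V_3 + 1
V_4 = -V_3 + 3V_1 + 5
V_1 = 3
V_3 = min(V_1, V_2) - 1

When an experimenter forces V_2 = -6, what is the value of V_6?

Under do(V_2=-6), the mechanism V_2 = -V_1 + 2 is discarded; V_2 is fixed at -6.
V_5 = max(V_2, V_1) + 6  [with V_2=-6, V_1=3]  = 9
V_6 = 2V_2 + V_5 - 3  [with V_2=-6, V_5=9]  = -6

-6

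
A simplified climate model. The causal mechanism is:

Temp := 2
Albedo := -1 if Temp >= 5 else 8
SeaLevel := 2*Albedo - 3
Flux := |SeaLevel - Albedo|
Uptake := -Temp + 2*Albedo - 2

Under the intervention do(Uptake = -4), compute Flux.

5

The intervention breaks the incoming arrows to Uptake: Uptake := -Temp + 2*Albedo - 2 no longer applies, and Uptake = -4.
Since Flux is not a descendant of the intervened variable, it is unaffected.
Albedo = -1 if Temp >= 5 else 8  [with Temp=2]  = 8
SeaLevel = 2*Albedo - 3  [with Albedo=8]  = 13
Flux = |SeaLevel - Albedo|  [with SeaLevel=13, Albedo=8]  = 5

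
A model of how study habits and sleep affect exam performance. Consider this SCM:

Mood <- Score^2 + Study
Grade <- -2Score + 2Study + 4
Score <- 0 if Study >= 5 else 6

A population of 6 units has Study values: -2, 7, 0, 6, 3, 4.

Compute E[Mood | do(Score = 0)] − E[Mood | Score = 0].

-3.5

do(Score=0) breaks Score's dependence on Study. With Score=0 fixed, Mood across the units is -2, 7, 0, 6, 3, 4, mean 3.
E[Mood|Score=0] averages over only the 2 units with Score=0 (Study = 7, 6): Mood = 7, 6, mean 6.5.
Difference = 3 − 6.5 = -3.5.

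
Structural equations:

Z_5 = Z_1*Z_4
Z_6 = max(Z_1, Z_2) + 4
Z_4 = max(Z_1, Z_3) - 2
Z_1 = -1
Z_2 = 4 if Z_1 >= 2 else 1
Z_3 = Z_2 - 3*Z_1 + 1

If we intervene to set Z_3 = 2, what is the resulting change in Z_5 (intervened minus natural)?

3

do(Z_3=2) replaces the equation Z_3 = Z_2 - 3*Z_1 + 1 with the constant Z_3 = 2.
Z_4 = max(Z_1, Z_3) - 2  [with Z_1=-1, Z_3=2]  = 0
Z_5 = Z_1*Z_4  [with Z_1=-1, Z_4=0]  = 0
Without intervention: Z_2 = 4 if Z_1 >= 2 else 1  [with Z_1=-1]  = 1; Z_3 = Z_2 - 3*Z_1 + 1  [with Z_2=1, Z_1=-1]  = 5; Z_4 = max(Z_1, Z_3) - 2  [with Z_1=-1, Z_3=5]  = 3; Z_5 = Z_1*Z_4  [with Z_1=-1, Z_4=3]  = -3.
Change = 0 − (-3) = 3.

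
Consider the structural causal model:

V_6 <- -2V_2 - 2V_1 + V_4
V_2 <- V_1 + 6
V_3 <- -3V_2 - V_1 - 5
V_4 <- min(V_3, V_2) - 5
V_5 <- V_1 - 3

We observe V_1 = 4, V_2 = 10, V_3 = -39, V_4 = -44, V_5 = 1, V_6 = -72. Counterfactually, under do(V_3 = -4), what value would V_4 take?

-9

The intervention breaks the incoming arrows to V_3: V_3 <- -3V_2 - V_1 - 5 no longer applies, and V_3 = -4.
V_2 = V_1 + 6  [with V_1=4]  = 10
V_4 = min(V_3, V_2) - 5  [with V_3=-4, V_2=10]  = -9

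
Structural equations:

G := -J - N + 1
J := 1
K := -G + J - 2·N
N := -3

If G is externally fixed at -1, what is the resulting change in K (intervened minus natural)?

4

The intervention breaks the incoming arrows to G: G := -J - N + 1 no longer applies, and G = -1.
K = -G + J - 2·N  [with G=-1, J=1, N=-3]  = 8
Without intervention: G = -J - N + 1  [with J=1, N=-3]  = 3; K = -G + J - 2·N  [with G=3, J=1, N=-3]  = 4.
Change = 8 − 4 = 4.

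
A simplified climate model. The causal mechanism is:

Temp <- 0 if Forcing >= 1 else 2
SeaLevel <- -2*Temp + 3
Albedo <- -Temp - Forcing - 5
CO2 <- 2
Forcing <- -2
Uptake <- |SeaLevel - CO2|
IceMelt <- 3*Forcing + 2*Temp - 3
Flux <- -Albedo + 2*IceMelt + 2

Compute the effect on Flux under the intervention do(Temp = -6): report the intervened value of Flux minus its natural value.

-40

The intervention breaks the incoming arrows to Temp: Temp <- 0 if Forcing >= 1 else 2 no longer applies, and Temp = -6.
IceMelt = 3*Forcing + 2*Temp - 3  [with Forcing=-2, Temp=-6]  = -21
Albedo = -Temp - Forcing - 5  [with Temp=-6, Forcing=-2]  = 3
Flux = -Albedo + 2*IceMelt + 2  [with Albedo=3, IceMelt=-21]  = -43
Without intervention: Temp = 0 if Forcing >= 1 else 2  [with Forcing=-2]  = 2; IceMelt = 3*Forcing + 2*Temp - 3  [with Forcing=-2, Temp=2]  = -5; Albedo = -Temp - Forcing - 5  [with Temp=2, Forcing=-2]  = -5; Flux = -Albedo + 2*IceMelt + 2  [with Albedo=-5, IceMelt=-5]  = -3.
Change = -43 − (-3) = -40.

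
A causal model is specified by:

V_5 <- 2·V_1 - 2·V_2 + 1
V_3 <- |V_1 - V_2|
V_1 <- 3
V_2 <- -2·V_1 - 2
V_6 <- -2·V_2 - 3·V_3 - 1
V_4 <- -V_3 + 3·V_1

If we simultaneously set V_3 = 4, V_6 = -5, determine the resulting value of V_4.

Setting V_3 = 4, V_6 = -5 by intervention discards those variables' equations.
V_4 = -V_3 + 3·V_1  [with V_3=4, V_1=3]  = 5

5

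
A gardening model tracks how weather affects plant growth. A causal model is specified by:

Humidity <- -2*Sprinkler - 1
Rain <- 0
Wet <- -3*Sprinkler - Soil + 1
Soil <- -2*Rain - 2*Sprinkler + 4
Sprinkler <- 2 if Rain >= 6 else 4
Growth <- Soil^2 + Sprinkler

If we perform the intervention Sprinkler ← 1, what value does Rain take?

Under do(Sprinkler=1), the mechanism Sprinkler <- 2 if Rain >= 6 else 4 is discarded; Sprinkler is fixed at 1.
Rain is not downstream of the intervention, so its value is determined by the original equations.

0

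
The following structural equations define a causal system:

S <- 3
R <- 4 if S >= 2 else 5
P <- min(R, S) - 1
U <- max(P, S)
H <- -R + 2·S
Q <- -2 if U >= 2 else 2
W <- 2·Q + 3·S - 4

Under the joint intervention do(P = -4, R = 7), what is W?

1

The joint intervention fixes P = -4, R = 7, removing each variable's own equation.
U = max(P, S)  [with P=-4, S=3]  = 3
Q = -2 if U >= 2 else 2  [with U=3]  = -2
W = 2·Q + 3·S - 4  [with Q=-2, S=3]  = 1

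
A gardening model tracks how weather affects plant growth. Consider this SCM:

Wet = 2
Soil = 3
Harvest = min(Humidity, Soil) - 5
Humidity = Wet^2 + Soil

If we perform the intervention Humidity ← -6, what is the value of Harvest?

-11

The intervention breaks the incoming arrows to Humidity: Humidity = Wet^2 + Soil no longer applies, and Humidity = -6.
Harvest = min(Humidity, Soil) - 5  [with Humidity=-6, Soil=3]  = -11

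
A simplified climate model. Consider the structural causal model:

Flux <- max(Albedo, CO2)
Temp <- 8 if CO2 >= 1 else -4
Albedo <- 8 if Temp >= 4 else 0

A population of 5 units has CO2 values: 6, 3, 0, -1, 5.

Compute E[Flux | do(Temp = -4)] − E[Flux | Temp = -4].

Every unit gets Temp=-4 under the intervention. Flux values become 6, 3, 0, 0, 5; E[Flux|do(Temp=-4)] = 2.8.
Conditioning on Temp=-4 selects the 2 unit(s) with CO2 ∈ {0, -1}. Their Flux values: 0, 0. Mean = 0.
Difference = 2.8 − 0 = 2.8.

2.8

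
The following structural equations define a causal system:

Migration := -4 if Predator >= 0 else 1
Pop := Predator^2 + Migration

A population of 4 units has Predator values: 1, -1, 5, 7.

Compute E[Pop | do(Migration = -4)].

Every unit gets Migration=-4 under the intervention. Pop values become -3, -3, 21, 45; E[Pop|do(Migration=-4)] = 15.

15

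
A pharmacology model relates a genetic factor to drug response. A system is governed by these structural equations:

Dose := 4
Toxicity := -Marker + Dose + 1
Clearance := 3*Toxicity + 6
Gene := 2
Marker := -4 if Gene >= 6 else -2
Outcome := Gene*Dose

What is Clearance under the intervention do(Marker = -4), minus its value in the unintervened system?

do(Marker=-4) replaces the equation Marker := -4 if Gene >= 6 else -2 with the constant Marker = -4.
Toxicity = -Marker + Dose + 1  [with Marker=-4, Dose=4]  = 9
Clearance = 3*Toxicity + 6  [with Toxicity=9]  = 33
Without intervention: Marker = -4 if Gene >= 6 else -2  [with Gene=2]  = -2; Toxicity = -Marker + Dose + 1  [with Marker=-2, Dose=4]  = 7; Clearance = 3*Toxicity + 6  [with Toxicity=7]  = 27.
Change = 33 − 27 = 6.

6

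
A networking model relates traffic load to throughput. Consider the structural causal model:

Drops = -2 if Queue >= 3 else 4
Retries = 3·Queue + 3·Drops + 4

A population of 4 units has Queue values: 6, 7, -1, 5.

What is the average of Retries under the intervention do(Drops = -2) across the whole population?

do(Drops=-2) breaks Drops's dependence on Queue. With Drops=-2 fixed, Retries across the units is 16, 19, -5, 13, mean 10.75.

10.75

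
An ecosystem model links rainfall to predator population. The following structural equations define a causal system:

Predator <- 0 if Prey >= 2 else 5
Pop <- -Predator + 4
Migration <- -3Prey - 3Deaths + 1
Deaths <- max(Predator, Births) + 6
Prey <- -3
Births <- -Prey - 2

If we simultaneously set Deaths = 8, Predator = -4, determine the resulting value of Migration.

The joint intervention fixes Deaths = 8, Predator = -4, removing each variable's own equation.
Migration = -3Prey - 3Deaths + 1  [with Prey=-3, Deaths=8]  = -14

-14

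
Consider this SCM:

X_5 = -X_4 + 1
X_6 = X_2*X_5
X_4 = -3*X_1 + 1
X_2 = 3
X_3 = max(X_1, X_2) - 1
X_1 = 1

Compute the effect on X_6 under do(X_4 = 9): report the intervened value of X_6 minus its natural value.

Under do(X_4=9), the mechanism X_4 = -3*X_1 + 1 is discarded; X_4 is fixed at 9.
X_5 = -X_4 + 1  [with X_4=9]  = -8
X_6 = X_2*X_5  [with X_2=3, X_5=-8]  = -24
Without intervention: X_4 = -3*X_1 + 1  [with X_1=1]  = -2; X_5 = -X_4 + 1  [with X_4=-2]  = 3; X_6 = X_2*X_5  [with X_2=3, X_5=3]  = 9.
Change = -24 − 9 = -33.

-33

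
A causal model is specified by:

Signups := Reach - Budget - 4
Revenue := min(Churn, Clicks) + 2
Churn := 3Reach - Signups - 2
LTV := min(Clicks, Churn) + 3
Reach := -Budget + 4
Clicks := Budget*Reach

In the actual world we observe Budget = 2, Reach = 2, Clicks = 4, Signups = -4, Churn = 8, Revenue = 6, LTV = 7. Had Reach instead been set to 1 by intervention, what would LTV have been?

Under do(Reach=1), the mechanism Reach := -Budget + 4 is discarded; Reach is fixed at 1.
Clicks = Budget*Reach  [with Budget=2, Reach=1]  = 2
Signups = Reach - Budget - 4  [with Reach=1, Budget=2]  = -5
Churn = 3Reach - Signups - 2  [with Reach=1, Signups=-5]  = 6
LTV = min(Clicks, Churn) + 3  [with Clicks=2, Churn=6]  = 5

5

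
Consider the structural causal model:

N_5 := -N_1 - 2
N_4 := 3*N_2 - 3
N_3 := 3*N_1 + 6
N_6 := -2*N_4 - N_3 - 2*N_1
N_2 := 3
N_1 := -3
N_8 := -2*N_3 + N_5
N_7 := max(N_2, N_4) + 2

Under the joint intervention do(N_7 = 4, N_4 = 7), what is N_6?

Setting N_7 = 4, N_4 = 7 by intervention discards those variables' equations.
N_3 = 3*N_1 + 6  [with N_1=-3]  = -3
N_6 = -2*N_4 - N_3 - 2*N_1  [with N_4=7, N_3=-3, N_1=-3]  = -5

-5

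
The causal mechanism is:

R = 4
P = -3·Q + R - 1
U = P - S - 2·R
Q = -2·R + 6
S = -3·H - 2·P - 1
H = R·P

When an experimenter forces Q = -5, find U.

263

Under do(Q=-5), the mechanism Q = -2·R + 6 is discarded; Q is fixed at -5.
P = -3·Q + R - 1  [with Q=-5, R=4]  = 18
H = R·P  [with R=4, P=18]  = 72
S = -3·H - 2·P - 1  [with H=72, P=18]  = -253
U = P - S - 2·R  [with P=18, S=-253, R=4]  = 263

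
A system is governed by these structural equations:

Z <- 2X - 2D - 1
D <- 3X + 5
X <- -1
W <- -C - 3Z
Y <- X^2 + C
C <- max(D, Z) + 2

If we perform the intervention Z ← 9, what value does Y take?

12

The intervention breaks the incoming arrows to Z: Z <- 2X - 2D - 1 no longer applies, and Z = 9.
D = 3X + 5  [with X=-1]  = 2
C = max(D, Z) + 2  [with D=2, Z=9]  = 11
Y = X^2 + C  [with X=-1, C=11]  = 12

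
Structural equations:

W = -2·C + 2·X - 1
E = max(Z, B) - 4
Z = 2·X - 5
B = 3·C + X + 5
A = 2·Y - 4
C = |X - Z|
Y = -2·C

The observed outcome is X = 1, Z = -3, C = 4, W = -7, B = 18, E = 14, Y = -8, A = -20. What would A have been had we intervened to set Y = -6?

do(Y=-6) replaces the equation Y = -2·C with the constant Y = -6.
A = 2·Y - 4  [with Y=-6]  = -16

-16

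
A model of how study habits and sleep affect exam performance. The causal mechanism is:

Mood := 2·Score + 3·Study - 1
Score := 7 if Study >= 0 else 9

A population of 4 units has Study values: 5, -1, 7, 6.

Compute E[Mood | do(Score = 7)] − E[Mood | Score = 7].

-5.25

The intervention sets Score=7 in all 4 units regardless of Study. Recomputing Mood per unit gives 28, 10, 34, 31; average 25.75.
E[Mood|Score=7] averages over only the 3 units with Score=7 (Study = 5, 7, 6): Mood = 28, 34, 31, mean 31.
Difference = 25.75 − 31 = -5.25.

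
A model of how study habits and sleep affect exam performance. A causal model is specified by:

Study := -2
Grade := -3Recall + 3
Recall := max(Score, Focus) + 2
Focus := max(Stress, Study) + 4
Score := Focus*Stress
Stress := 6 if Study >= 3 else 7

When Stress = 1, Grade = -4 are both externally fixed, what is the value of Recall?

7

Setting Stress = 1, Grade = -4 by intervention discards those variables' equations.
Focus = max(Stress, Study) + 4  [with Stress=1, Study=-2]  = 5
Score = Focus*Stress  [with Focus=5, Stress=1]  = 5
Recall = max(Score, Focus) + 2  [with Score=5, Focus=5]  = 7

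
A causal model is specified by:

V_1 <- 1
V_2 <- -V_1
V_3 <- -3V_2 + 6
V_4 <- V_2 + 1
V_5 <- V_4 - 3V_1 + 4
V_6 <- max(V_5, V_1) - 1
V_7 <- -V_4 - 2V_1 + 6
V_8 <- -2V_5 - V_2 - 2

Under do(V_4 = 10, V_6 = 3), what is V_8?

-23

Under do(V_4 = 10, V_6 = 3), each intervened variable's structural equation is replaced by its fixed value.
V_2 = -V_1  [with V_1=1]  = -1
V_5 = V_4 - 3V_1 + 4  [with V_4=10, V_1=1]  = 11
V_8 = -2V_5 - V_2 - 2  [with V_5=11, V_2=-1]  = -23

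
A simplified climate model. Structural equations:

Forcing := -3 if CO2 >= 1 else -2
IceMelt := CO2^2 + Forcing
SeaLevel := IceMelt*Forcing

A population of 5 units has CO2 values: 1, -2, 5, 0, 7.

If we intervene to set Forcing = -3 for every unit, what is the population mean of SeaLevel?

-38.4

The intervention sets Forcing=-3 in all 5 units regardless of CO2. Recomputing SeaLevel per unit gives 6, -3, -66, 9, -138; average -38.4.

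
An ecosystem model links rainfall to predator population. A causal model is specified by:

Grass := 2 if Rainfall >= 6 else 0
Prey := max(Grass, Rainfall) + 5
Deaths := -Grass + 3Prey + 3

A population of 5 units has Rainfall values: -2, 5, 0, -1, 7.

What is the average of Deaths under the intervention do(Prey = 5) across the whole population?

17.6

Under do(Prey=5), Prey's equation is replaced by Prey=5 for every unit. Per-unit Deaths: 18, 18, 18, 18, 16. Mean = 17.6.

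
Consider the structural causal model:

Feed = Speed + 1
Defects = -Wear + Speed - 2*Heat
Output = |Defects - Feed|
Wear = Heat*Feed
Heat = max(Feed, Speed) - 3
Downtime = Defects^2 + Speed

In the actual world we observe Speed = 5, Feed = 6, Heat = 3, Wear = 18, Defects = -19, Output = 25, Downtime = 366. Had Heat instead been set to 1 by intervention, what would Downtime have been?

The intervention breaks the incoming arrows to Heat: Heat = max(Feed, Speed) - 3 no longer applies, and Heat = 1.
Feed = Speed + 1  [with Speed=5]  = 6
Wear = Heat*Feed  [with Heat=1, Feed=6]  = 6
Defects = -Wear + Speed - 2*Heat  [with Wear=6, Speed=5, Heat=1]  = -3
Downtime = Defects^2 + Speed  [with Defects=-3, Speed=5]  = 14

14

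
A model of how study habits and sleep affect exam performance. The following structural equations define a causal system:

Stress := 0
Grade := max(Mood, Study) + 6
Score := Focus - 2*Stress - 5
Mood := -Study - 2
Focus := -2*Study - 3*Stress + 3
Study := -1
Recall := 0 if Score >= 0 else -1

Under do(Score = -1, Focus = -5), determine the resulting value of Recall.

-1

The joint intervention fixes Score = -1, Focus = -5, removing each variable's own equation.
Recall = 0 if Score >= 0 else -1  [with Score=-1]  = -1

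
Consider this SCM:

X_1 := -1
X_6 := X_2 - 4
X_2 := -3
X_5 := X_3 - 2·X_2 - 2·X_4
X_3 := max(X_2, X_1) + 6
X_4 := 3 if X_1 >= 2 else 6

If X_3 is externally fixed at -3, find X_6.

-7

The intervention breaks the incoming arrows to X_3: X_3 := max(X_2, X_1) + 6 no longer applies, and X_3 = -3.
No directed path runs from X_3 to X_6, so X_6 keeps its natural value.
X_6 = X_2 - 4  [with X_2=-3]  = -7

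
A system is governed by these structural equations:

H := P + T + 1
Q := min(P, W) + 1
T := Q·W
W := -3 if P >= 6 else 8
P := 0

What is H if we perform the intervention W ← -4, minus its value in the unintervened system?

do(W=-4) replaces the equation W := -3 if P >= 6 else 8 with the constant W = -4.
Q = min(P, W) + 1  [with P=0, W=-4]  = -3
T = Q·W  [with Q=-3, W=-4]  = 12
H = P + T + 1  [with P=0, T=12]  = 13
Without intervention: W = -3 if P >= 6 else 8  [with P=0]  = 8; Q = min(P, W) + 1  [with P=0, W=8]  = 1; T = Q·W  [with Q=1, W=8]  = 8; H = P + T + 1  [with P=0, T=8]  = 9.
Change = 13 − 9 = 4.

4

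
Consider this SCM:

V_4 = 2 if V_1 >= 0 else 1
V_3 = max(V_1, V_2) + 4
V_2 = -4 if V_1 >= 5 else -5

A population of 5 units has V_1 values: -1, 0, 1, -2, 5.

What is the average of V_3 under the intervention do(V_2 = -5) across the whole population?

do(V_2=-5) breaks V_2's dependence on V_1. With V_2=-5 fixed, V_3 across the units is 3, 4, 5, 2, 9, mean 4.6.

4.6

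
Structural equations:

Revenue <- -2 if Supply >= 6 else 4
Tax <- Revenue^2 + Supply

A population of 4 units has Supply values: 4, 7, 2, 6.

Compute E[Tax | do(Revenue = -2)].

Every unit gets Revenue=-2 under the intervention. Tax values become 8, 11, 6, 10; E[Tax|do(Revenue=-2)] = 8.75.

8.75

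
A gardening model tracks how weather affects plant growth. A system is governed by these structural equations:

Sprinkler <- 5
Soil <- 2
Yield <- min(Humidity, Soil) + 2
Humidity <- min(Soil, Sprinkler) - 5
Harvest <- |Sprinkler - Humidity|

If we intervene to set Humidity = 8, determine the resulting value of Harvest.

do(Humidity=8) replaces the equation Humidity <- min(Soil, Sprinkler) - 5 with the constant Humidity = 8.
Harvest = |Sprinkler - Humidity|  [with Sprinkler=5, Humidity=8]  = 3

3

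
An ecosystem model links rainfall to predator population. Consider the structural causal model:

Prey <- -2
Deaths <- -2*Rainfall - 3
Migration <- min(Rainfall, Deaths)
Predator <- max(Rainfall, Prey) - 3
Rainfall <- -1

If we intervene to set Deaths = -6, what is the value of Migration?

-6

Intervening sets Deaths = -6 and removes its equation (Deaths <- -2*Rainfall - 3).
Migration = min(Rainfall, Deaths)  [with Rainfall=-1, Deaths=-6]  = -6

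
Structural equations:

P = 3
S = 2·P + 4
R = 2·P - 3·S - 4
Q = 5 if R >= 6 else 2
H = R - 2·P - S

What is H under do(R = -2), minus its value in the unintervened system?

do(R=-2) replaces the equation R = 2·P - 3·S - 4 with the constant R = -2.
S = 2·P + 4  [with P=3]  = 10
H = R - 2·P - S  [with R=-2, P=3, S=10]  = -18
Without intervention: S = 2·P + 4  [with P=3]  = 10; R = 2·P - 3·S - 4  [with P=3, S=10]  = -28; H = R - 2·P - S  [with R=-28, P=3, S=10]  = -44.
Change = -18 − (-44) = 26.

26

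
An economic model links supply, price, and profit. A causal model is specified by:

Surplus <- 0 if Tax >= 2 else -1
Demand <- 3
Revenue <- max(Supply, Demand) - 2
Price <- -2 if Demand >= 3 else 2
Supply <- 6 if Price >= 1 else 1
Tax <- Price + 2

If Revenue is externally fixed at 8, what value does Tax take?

Intervening sets Revenue = 8 and removes its equation (Revenue <- max(Supply, Demand) - 2).
No directed path runs from Revenue to Tax, so Tax keeps its natural value.
Price = -2 if Demand >= 3 else 2  [with Demand=3]  = -2
Tax = Price + 2  [with Price=-2]  = 0

0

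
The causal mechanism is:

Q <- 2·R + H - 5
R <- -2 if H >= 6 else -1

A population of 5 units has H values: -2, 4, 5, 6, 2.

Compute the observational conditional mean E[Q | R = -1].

-4.75

E[Q|R=-1] averages over only the 4 units with R=-1 (H = -2, 4, 5, 2): Q = -9, -3, -2, -5, mean -4.75.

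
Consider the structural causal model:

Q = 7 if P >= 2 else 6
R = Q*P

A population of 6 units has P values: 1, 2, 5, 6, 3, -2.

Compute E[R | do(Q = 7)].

Under do(Q=7), Q's equation is replaced by Q=7 for every unit. Per-unit R: 7, 14, 35, 42, 21, -14. Mean = 17.5.

17.5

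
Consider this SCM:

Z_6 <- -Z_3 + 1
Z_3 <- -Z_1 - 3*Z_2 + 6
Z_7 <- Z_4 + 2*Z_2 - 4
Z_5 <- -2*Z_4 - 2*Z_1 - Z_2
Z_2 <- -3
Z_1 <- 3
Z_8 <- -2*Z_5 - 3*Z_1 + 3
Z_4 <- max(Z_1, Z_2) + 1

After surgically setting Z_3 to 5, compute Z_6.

The intervention breaks the incoming arrows to Z_3: Z_3 <- -Z_1 - 3*Z_2 + 6 no longer applies, and Z_3 = 5.
Z_6 = -Z_3 + 1  [with Z_3=5]  = -4

-4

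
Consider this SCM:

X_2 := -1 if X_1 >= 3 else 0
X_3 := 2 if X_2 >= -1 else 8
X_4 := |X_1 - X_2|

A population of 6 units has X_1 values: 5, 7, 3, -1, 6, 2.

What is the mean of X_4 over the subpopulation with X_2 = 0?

1.5

Observing X_2=0 restricts to units where X_2's equation naturally yields 0: X_1 ∈ {-1, 2}. In that subpopulation X_4 = 1, 2, mean 1.5.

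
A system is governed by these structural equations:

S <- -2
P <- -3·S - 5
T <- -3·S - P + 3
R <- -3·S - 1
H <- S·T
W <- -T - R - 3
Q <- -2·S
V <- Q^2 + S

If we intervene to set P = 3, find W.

Under do(P=3), the mechanism P <- -3·S - 5 is discarded; P is fixed at 3.
T = -3·S - P + 3  [with S=-2, P=3]  = 6
R = -3·S - 1  [with S=-2]  = 5
W = -T - R - 3  [with T=6, R=5]  = -14

-14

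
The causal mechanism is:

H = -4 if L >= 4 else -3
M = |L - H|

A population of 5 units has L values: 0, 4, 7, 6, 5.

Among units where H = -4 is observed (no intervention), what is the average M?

9.5

E[M|H=-4] averages over only the 4 units with H=-4 (L = 4, 7, 6, 5): M = 8, 11, 10, 9, mean 9.5.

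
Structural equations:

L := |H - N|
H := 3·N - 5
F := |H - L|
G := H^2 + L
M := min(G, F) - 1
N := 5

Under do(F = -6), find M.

The intervention breaks the incoming arrows to F: F := |H - L| no longer applies, and F = -6.
H = 3·N - 5  [with N=5]  = 10
L = |H - N|  [with H=10, N=5]  = 5
G = H^2 + L  [with H=10, L=5]  = 105
M = min(G, F) - 1  [with G=105, F=-6]  = -7

-7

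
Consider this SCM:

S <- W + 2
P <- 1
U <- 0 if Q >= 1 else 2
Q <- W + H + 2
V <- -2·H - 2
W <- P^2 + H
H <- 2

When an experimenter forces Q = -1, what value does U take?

Under do(Q=-1), the mechanism Q <- W + H + 2 is discarded; Q is fixed at -1.
U = 0 if Q >= 1 else 2  [with Q=-1]  = 2

2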